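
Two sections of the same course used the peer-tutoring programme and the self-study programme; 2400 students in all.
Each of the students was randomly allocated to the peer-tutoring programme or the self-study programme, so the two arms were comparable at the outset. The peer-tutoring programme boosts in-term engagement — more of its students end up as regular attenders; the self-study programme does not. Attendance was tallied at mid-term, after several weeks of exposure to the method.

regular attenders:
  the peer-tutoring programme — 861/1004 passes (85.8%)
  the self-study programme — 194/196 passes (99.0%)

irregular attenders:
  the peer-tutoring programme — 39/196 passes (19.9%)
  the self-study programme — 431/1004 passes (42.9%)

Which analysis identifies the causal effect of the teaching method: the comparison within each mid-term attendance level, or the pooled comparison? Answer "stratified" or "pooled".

Mid-term attendance is recorded after the teaching method and is itself shifted by it — it sits on the causal path from teaching method to outcome. Conditioning on a mediator would strip out part of the effect we want; the pooled comparison gives the total causal effect.
Pooled: the peer-tutoring programme 75.0% vs the self-study programme 52.1%; the peer-tutoring programme is higher overall.

pooled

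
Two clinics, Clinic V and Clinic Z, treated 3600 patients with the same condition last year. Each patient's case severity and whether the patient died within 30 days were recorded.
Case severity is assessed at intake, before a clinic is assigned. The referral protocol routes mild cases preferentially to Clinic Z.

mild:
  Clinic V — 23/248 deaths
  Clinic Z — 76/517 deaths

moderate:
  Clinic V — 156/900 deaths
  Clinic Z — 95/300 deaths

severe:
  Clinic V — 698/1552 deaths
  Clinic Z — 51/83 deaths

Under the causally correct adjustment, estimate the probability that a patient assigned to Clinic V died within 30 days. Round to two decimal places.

Here case severity is a common cause — it drives both which clinic a case falls under and the outcome. The crude comparison mixes populations; the stratum-specific rates are the causally relevant ones.
Standardising Clinic V to the population case severity mix: 0.212·23/248 + 0.333·156/900 + 0.454·698/1552 = 0.282.

0.28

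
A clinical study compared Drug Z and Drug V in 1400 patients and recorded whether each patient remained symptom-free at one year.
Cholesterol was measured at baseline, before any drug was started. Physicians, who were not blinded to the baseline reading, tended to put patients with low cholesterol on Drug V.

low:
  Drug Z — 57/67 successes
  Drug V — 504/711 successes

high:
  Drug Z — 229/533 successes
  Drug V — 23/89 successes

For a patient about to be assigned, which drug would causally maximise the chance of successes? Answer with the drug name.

Drug Z

The stratified and pooled comparisons disagree (Drug Z wins within each cholesterol; Drug V wins overall), so the answer turns on the causal role of cholesterol.
Cholesterol satisfies the back-door criterion: it is not a descendant of the drug, and it blocks the spurious path from drug to outcome. Adjusting for it (i.e., using the within-cholesterol rates) gives the causal effect.
Within each level — low: 85.1% vs 70.9%; high: 43.0% vs 25.8% — Drug Z is higher every time.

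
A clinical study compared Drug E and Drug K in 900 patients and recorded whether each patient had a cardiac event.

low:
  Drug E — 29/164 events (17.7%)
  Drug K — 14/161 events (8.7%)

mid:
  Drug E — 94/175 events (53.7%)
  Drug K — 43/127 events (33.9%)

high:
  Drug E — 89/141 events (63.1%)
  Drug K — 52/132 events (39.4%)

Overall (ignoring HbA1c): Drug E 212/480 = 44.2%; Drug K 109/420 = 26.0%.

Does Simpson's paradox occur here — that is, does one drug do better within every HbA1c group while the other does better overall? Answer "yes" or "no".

Within each HbA1c level (low 17.7% vs 8.7%; mid 53.7% vs 33.9%; high 63.1% vs 39.4%), Drug K has the lower rate every time. Pooled: 44.2% vs 26.0% — Drug K has the lower rate overall. They agree.

no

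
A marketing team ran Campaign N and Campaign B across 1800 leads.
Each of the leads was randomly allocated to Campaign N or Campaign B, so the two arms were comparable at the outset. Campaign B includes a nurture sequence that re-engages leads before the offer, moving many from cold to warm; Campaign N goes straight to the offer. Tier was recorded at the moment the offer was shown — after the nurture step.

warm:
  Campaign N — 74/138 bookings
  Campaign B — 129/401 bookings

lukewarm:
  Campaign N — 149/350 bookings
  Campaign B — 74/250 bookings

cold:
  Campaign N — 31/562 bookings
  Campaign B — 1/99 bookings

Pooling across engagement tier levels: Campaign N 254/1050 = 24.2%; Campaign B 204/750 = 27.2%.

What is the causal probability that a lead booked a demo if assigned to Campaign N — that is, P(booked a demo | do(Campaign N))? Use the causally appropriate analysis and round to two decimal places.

0.24

The engagement tier-specific comparison favours Campaign N throughout, but the pooled figures favour Campaign B. The question is whether to condition on engagement tier.
Engagement tier here is a post-treatment variable shaped by the campaign; conditioning on it would introduce bias rather than remove it. The overall comparison is the causal one.
So P(outcome | do(Campaign N)) is just the pooled rate for Campaign N: 254/1050 = 0.242.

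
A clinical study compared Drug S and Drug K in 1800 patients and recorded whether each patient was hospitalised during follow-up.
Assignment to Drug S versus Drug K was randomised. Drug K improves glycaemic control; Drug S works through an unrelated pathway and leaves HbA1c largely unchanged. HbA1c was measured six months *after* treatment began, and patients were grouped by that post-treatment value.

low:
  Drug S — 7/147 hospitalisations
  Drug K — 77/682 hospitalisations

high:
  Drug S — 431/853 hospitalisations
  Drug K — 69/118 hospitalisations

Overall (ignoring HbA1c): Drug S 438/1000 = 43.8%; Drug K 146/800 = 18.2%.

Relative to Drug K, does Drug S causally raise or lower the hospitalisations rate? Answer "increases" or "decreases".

Within every HbA1c level Drug S has the lower rate, yet pooled Drug K does — Simpson's reversal.
HbA1c is downstream of the drug. One should not condition on a consequence of treatment, so the overall rates are the right comparison.
Pooled: Drug S 43.8% vs Drug K 18.2%; Drug K is lower overall.

increases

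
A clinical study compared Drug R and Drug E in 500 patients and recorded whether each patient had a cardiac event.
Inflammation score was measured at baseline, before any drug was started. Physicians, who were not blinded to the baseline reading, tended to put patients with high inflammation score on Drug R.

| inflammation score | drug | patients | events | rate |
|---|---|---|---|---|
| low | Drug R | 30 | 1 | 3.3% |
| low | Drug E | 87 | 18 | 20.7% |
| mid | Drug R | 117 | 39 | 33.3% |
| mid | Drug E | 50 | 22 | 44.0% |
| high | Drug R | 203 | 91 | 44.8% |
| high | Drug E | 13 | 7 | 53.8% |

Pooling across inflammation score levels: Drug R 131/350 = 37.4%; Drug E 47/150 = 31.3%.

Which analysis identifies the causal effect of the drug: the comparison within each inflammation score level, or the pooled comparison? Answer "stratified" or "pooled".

stratified

Inflammation score satisfies the back-door criterion: it is not a descendant of the drug, and it blocks the spurious path from drug to outcome. Adjusting for it (i.e., using the within-inflammation score rates) gives the causal effect.
Within each level — low: 3.3% vs 20.7%; mid: 33.3% vs 44.0%; high: 44.8% vs 53.8% — Drug R is lower every time.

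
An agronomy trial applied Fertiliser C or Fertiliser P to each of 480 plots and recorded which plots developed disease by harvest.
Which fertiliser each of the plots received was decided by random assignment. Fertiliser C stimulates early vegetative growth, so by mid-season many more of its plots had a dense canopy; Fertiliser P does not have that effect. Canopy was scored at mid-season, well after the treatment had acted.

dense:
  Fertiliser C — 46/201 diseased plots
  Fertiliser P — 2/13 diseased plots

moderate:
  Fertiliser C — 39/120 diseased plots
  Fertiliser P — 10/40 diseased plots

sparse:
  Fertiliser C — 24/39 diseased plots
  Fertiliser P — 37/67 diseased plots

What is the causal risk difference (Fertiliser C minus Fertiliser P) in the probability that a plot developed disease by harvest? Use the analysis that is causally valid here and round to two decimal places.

Fertiliser P is lower inside every mid-season canopy stratum but Fertiliser C is lower in aggregate. Whether to stratify depends on how mid-season canopy relates to the fertiliser.
The distribution of mid-season canopy is itself part of what the fertiliser does — it is an intermediate outcome. Holding it fixed would remove that part of the effect; the total effect is the pooled difference.
The causal difference is the pooled difference: 0.303 − 0.408 = -0.106.

-0.11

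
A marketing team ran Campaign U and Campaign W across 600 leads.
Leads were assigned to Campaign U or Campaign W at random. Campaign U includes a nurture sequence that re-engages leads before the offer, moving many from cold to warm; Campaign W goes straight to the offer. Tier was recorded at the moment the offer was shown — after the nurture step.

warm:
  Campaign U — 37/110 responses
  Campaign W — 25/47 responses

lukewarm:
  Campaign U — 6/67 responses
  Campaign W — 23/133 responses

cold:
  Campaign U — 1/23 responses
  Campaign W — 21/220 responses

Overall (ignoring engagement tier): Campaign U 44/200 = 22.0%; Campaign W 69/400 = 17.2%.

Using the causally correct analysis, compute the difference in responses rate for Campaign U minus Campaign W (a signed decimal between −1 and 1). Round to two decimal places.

+0.05

Stratifying would compare campaigns among leads the campaigns themselves sorted into engagement tier groups — a form of selection on an intermediate. The unconditioned pooled rates give the total causal effect.
The causal difference is the pooled difference: 0.220 − 0.172 = +0.048.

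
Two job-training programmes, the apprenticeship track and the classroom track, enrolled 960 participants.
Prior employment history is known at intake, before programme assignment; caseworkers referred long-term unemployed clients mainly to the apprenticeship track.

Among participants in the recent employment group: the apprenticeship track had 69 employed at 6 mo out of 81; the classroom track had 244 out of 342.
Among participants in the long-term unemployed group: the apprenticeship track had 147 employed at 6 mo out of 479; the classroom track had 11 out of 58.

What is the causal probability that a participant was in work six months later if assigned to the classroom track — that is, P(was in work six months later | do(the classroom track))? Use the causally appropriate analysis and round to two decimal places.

0.42

the apprenticeship track is higher inside every prior employment history stratum but the classroom track is higher in aggregate. Whether to stratify depends on how prior employment history relates to the programme.
Nothing the programme does changes prior employment history; the imbalance is an allocation artefact. With prior employment history also predicting the outcome, the pooled figure is confounded, and the within-stratum comparison is the causal one.
Standardising the classroom track to the population prior employment history mix: 0.441·244/342 + 0.559·11/58 = 0.420.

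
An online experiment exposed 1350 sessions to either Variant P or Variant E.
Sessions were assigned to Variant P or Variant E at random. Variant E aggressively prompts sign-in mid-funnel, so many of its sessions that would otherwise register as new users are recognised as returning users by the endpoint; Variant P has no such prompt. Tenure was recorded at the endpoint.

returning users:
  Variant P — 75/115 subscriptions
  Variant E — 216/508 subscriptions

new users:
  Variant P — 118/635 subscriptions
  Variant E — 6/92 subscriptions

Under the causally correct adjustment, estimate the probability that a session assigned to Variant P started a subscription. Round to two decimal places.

Because the variant influences user tenure, user tenure is a post-treatment mediator, not a confounder. Stratifying on it would bias the estimate; the causal effect is the crude pooled difference.
So P(outcome | do(Variant P)) is just the pooled rate for Variant P: 193/750 = 0.257.

0.26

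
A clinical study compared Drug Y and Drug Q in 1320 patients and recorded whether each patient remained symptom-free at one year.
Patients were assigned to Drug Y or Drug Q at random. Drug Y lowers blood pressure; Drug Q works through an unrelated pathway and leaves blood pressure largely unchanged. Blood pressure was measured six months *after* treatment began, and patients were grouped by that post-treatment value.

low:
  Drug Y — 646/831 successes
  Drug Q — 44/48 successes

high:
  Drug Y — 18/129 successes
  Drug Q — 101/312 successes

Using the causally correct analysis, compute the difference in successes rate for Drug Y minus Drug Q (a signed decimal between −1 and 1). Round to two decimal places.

The stratified and pooled comparisons disagree (Drug Q wins within each blood pressure; Drug Y wins overall), so the answer turns on the causal role of blood pressure.
Blood pressure lies on the pathway drug → blood pressure → outcome, so adjusting for it blocks the indirect effect. For the total causal effect of drug, use the unadjusted pooled rates.
The causal difference is the pooled difference: 0.692 − 0.403 = +0.289.

+0.29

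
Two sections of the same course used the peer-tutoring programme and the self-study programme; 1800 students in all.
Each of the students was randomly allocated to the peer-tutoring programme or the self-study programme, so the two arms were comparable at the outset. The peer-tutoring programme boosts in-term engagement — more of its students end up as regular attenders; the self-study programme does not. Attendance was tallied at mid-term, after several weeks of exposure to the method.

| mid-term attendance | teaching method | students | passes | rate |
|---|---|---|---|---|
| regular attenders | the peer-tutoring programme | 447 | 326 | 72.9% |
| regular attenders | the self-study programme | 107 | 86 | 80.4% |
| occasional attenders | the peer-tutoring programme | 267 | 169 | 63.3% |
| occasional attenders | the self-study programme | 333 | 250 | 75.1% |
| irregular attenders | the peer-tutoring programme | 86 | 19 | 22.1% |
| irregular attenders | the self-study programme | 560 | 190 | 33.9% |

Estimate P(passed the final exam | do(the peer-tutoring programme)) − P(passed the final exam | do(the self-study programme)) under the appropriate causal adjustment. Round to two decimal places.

The stratified and pooled comparisons disagree (the self-study programme wins within each mid-term attendance; the peer-tutoring programme wins overall), so the answer turns on the causal role of mid-term attendance.
The distribution of mid-term attendance is itself part of what the teaching method does — it is an intermediate outcome. Holding it fixed would remove that part of the effect; the total effect is the pooled difference.
The causal difference is the pooled difference: 0.642 − 0.526 = +0.117.

+0.12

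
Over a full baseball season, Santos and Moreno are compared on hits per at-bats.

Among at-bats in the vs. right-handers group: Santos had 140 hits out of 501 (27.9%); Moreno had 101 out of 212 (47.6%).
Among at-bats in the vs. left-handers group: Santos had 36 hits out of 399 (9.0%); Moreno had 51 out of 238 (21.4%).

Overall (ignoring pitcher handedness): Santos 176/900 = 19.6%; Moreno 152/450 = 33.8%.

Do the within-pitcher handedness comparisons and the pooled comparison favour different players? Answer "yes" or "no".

no

Within each pitcher handedness level (vs. right-handers 27.9% vs 47.6%; vs. left-handers 9.0% vs 21.4%), Moreno has the higher rate every time. Pooled: 19.6% vs 33.8% — Moreno has the higher rate overall. They agree.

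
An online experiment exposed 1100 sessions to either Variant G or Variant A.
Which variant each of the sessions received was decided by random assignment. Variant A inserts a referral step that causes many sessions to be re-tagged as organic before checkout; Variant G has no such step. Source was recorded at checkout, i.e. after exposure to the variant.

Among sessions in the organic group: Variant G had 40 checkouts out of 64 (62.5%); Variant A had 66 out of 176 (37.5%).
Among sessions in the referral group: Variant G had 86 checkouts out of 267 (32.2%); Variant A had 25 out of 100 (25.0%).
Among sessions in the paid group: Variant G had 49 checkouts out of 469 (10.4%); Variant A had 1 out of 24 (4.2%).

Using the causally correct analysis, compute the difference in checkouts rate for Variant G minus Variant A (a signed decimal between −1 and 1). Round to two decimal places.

Traffic source here is a post-treatment variable shaped by the variant; conditioning on it would introduce bias rather than remove it. The overall comparison is the causal one.
The causal difference is the pooled difference: 0.219 − 0.307 = -0.088.

-0.09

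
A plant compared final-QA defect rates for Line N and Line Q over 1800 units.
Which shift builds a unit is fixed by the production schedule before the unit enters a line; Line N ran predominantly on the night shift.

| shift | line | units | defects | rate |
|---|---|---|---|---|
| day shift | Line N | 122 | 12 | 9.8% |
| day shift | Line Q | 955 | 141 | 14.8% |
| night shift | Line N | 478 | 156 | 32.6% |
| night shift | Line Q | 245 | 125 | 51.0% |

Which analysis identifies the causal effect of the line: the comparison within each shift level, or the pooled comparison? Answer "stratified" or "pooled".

stratified

The stratified and pooled comparisons disagree (Line N wins within each shift; Line Q wins overall), so the answer turns on the causal role of shift.
Here shift is a common cause — it drives both which line a case falls under and the outcome. The crude comparison mixes populations; the stratum-specific rates are the causally relevant ones.
Within each level — day shift: 9.8% vs 14.8%; night shift: 32.6% vs 51.0% — Line N is lower every time.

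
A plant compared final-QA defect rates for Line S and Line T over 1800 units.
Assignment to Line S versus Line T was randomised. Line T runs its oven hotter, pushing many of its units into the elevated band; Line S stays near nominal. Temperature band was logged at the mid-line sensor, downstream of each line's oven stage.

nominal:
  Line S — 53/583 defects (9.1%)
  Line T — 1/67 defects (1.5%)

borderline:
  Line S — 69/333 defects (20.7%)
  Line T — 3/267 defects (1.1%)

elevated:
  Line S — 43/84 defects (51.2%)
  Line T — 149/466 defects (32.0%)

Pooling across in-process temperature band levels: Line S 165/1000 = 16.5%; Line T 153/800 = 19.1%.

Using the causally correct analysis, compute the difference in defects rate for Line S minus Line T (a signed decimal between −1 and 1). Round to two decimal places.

In-process temperature band is recorded after the line and is itself shifted by it — it sits on the causal path from line to outcome. Conditioning on a mediator would strip out part of the effect we want; the pooled comparison gives the total causal effect.
The causal difference is the pooled difference: 0.165 − 0.191 = -0.026.

-0.03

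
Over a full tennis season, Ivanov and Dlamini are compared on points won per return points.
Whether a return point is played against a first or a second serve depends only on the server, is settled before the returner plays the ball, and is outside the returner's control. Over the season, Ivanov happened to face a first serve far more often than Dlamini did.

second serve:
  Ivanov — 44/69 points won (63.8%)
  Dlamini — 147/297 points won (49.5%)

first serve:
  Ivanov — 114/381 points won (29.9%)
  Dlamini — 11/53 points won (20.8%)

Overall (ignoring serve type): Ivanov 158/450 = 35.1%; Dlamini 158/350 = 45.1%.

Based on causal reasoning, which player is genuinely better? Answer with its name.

Ivanov

Serve type differs across players for reasons unrelated to any effect of the player itself, and it separately predicts the outcome — a classic confounder. We must compare within serve type levels.
Within each level — second serve: 63.8% vs 49.5%; first serve: 29.9% vs 20.8% — Ivanov is higher every time.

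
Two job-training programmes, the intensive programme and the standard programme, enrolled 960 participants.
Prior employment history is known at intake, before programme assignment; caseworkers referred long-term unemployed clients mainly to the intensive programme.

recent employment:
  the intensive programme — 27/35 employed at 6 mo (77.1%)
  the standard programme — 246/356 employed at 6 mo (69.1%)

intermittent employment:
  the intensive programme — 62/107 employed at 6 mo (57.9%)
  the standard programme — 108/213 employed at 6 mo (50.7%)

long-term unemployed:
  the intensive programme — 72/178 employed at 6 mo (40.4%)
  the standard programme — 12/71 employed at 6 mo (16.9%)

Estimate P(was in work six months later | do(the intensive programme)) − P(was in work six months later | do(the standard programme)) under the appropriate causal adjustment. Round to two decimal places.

+0.12

The prior employment history-specific comparison favours the intensive programme throughout, but the pooled figures favour the standard programme. The question is whether to condition on prior employment history.
Prior employment history is set before the programme has any effect — it is not caused by the programme — and it independently drives the outcome. That makes it a confounder, so the causal comparison is within prior employment history levels.
Adjusting over the population distribution of prior employment history: 0.407·(0.771−0.691) + 0.333·(0.579−0.507) + 0.259·(0.404−0.169) = +0.118.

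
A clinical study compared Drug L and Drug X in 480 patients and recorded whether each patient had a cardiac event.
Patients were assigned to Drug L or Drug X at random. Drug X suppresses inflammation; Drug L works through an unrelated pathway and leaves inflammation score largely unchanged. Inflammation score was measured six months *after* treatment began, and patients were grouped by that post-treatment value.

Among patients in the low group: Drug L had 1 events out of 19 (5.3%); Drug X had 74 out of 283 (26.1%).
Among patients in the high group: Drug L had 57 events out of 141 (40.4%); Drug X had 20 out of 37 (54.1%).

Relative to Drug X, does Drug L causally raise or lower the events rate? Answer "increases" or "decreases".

increases

Inflammation score here is a post-treatment variable shaped by the drug; conditioning on it would introduce bias rather than remove it. The overall comparison is the causal one.
Pooled: Drug L 36.2% vs Drug X 29.4%; Drug X is lower overall.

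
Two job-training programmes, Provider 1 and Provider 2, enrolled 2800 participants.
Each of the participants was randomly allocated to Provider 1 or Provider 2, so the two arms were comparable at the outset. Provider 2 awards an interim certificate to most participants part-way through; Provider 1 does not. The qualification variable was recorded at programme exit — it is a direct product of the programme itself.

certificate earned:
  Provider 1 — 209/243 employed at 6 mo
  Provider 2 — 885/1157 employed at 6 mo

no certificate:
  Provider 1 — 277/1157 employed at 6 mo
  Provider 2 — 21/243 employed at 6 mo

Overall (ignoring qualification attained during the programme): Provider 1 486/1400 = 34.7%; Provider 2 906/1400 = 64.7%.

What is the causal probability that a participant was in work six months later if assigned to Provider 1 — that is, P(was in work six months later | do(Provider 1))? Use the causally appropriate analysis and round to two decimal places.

Qualification attained during the programme is downstream of the programme. One should not condition on a consequence of treatment, so the overall rates are the right comparison.
So P(outcome | do(Provider 1)) is just the pooled rate for Provider 1: 486/1400 = 0.347.

0.35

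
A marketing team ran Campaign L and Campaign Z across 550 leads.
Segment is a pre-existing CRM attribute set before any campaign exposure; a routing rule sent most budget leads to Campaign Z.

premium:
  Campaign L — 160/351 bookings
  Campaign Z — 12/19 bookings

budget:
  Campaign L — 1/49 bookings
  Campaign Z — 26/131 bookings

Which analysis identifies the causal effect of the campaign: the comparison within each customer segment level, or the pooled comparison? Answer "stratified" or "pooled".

stratified

Campaign Z is higher inside every customer segment stratum but Campaign L is higher in aggregate. Whether to stratify depends on how customer segment relates to the campaign.
Customer segment differs across campaigns for reasons unrelated to any effect of the campaign itself, and it separately predicts the outcome — a classic confounder. We must compare within customer segment levels.
Within each level — premium: 45.6% vs 63.2%; budget: 2.0% vs 19.8% — Campaign Z is higher every time.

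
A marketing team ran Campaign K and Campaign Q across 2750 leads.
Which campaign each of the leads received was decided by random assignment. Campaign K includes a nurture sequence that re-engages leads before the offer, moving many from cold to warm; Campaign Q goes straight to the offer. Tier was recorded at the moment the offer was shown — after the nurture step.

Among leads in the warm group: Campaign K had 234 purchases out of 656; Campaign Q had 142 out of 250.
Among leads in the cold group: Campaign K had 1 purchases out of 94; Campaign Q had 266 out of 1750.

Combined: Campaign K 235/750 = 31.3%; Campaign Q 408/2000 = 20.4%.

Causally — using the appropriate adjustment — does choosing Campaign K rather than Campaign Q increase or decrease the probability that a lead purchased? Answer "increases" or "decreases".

increases

The stratified and pooled comparisons disagree (Campaign Q wins within each engagement tier; Campaign K wins overall), so the answer turns on the causal role of engagement tier.
Because the campaign influences engagement tier, engagement tier is a post-treatment mediator, not a confounder. Stratifying on it would bias the estimate; the causal effect is the crude pooled difference.
Pooled: Campaign K 31.3% vs Campaign Q 20.4%; Campaign K is higher overall.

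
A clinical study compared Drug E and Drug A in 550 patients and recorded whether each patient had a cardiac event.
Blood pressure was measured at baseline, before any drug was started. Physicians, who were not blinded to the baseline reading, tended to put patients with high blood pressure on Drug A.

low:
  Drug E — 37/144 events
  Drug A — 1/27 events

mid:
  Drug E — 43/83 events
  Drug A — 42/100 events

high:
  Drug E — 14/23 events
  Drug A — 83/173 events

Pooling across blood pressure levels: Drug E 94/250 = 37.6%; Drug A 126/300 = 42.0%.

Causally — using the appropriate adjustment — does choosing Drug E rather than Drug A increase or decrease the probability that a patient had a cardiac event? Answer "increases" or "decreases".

increases

Within every blood pressure level Drug A has the lower rate, yet pooled Drug E does — Simpson's reversal.
Blood pressure satisfies the back-door criterion: it is not a descendant of the drug, and it blocks the spurious path from drug to outcome. Adjusting for it (i.e., using the within-blood pressure rates) gives the causal effect.
Within each level — low: 25.7% vs 3.7%; mid: 51.8% vs 42.0%; high: 60.9% vs 48.0% — Drug A is lower every time.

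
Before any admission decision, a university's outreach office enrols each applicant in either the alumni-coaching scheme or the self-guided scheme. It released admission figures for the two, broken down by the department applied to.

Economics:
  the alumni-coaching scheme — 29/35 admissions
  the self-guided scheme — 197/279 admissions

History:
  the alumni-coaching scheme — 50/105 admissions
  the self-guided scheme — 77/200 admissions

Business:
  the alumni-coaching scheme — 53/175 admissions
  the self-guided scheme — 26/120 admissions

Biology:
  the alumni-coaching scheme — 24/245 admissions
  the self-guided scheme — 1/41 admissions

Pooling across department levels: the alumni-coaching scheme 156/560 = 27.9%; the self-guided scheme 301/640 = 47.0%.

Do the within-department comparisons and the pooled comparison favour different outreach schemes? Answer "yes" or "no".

yes

Within each department level (Economics 82.9% vs 70.6%; History 47.6% vs 38.5%; Business 30.3% vs 21.7%; Biology 9.8% vs 2.4%), the alumni-coaching scheme has the higher rate every time. Pooled: 27.9% vs 47.0% — the self-guided scheme has the higher rate overall. The two comparisons disagree.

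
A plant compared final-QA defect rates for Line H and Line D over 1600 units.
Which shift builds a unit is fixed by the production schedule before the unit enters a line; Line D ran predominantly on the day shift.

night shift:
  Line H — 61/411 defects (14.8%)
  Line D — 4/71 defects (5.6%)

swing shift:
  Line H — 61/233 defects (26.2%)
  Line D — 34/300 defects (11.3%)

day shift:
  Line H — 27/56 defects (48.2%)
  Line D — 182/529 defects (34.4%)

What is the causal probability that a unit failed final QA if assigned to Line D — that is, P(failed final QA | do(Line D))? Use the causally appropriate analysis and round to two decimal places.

Since shift is a pre-existing factor (not a product of the line) and it affects the outcome on its own, it is a confounder. The stratified rates, not the pooled rate, identify the causal effect.
Standardising Line D to the population shift mix: 0.301·4/71 + 0.333·34/300 + 0.366·182/529 = 0.181.

0.18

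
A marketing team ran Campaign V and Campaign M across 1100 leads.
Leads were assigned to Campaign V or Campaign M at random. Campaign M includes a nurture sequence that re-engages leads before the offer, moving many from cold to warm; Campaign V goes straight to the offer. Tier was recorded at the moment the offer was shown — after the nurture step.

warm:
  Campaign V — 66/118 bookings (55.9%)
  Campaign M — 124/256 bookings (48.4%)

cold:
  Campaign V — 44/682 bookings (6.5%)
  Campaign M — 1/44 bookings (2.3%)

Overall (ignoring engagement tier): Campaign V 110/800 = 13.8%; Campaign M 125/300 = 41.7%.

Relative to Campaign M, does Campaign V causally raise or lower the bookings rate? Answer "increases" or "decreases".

decreases

Because the campaign influences engagement tier, engagement tier is a post-treatment mediator, not a confounder. Stratifying on it would bias the estimate; the causal effect is the crude pooled difference.
Pooled: Campaign V 13.8% vs Campaign M 41.7%; Campaign M is higher overall.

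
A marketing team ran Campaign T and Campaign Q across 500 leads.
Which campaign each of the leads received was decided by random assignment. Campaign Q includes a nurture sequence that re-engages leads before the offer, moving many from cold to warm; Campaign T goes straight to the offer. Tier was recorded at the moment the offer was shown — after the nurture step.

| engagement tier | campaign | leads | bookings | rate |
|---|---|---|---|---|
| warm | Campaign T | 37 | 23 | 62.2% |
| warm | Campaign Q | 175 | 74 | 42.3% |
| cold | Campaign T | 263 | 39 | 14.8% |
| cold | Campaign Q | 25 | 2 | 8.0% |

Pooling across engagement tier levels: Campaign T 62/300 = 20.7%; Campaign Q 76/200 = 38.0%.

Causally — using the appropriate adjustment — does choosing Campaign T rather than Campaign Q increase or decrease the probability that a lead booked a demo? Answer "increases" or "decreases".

Stratifying would compare campaigns among leads the campaigns themselves sorted into engagement tier groups — a form of selection on an intermediate. The unconditioned pooled rates give the total causal effect.
Pooled: Campaign T 20.7% vs Campaign Q 38.0%; Campaign Q is higher overall.

decreases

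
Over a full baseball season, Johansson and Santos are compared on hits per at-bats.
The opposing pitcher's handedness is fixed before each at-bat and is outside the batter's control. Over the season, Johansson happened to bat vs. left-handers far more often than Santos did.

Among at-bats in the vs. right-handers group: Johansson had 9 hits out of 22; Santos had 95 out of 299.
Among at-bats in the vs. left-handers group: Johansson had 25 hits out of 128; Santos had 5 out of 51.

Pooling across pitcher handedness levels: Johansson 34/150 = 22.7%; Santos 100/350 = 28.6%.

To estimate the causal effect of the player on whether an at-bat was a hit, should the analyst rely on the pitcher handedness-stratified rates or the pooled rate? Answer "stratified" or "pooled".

stratified

The imbalance in pitcher handedness arose from how at-bats were allocated, not from anything the player did; and pitcher handedness independently affects the outcome. The pooled gap is confounded — condition on pitcher handedness.
Within each level — vs. right-handers: 40.9% vs 31.8%; vs. left-handers: 19.5% vs 9.8% — Johansson is higher every time.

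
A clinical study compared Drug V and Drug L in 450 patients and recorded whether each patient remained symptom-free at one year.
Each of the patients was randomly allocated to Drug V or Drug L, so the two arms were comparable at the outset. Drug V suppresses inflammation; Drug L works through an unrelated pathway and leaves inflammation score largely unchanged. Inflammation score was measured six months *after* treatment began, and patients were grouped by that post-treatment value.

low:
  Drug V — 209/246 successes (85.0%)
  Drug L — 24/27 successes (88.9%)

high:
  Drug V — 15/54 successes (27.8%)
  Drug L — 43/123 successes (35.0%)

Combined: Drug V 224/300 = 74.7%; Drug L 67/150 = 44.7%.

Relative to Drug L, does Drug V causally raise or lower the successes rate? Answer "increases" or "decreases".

The distribution of inflammation score is itself part of what the drug does — it is an intermediate outcome. Holding it fixed would remove that part of the effect; the total effect is the pooled difference.
Pooled: Drug V 74.7% vs Drug L 44.7%; Drug V is higher overall.

increases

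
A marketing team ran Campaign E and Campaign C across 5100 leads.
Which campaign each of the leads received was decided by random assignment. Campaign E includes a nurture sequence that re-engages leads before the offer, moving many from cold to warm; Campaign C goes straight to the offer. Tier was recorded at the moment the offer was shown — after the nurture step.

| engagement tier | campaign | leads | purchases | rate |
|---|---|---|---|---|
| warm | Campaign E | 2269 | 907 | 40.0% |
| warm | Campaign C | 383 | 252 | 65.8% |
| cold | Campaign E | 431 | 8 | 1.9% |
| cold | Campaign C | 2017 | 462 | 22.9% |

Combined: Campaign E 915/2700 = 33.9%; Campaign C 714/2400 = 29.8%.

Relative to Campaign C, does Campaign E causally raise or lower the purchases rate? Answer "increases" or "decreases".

Because the campaign influences engagement tier, engagement tier is a post-treatment mediator, not a confounder. Stratifying on it would bias the estimate; the causal effect is the crude pooled difference.
Pooled: Campaign E 33.9% vs Campaign C 29.8%; Campaign E is higher overall.

increases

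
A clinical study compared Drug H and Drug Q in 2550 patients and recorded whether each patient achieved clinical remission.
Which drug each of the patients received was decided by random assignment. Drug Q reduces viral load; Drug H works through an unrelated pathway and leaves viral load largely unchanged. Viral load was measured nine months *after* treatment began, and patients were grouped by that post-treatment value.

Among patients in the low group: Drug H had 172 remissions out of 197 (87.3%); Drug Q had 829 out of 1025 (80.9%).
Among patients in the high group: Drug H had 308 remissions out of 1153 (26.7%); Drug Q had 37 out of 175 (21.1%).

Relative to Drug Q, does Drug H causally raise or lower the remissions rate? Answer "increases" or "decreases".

decreases

The viral load-specific comparison favours Drug H throughout, but the pooled figures favour Drug Q. The question is whether to condition on viral load.
Viral load is downstream of the drug. One should not condition on a consequence of treatment, so the overall rates are the right comparison.
Pooled: Drug H 35.6% vs Drug Q 72.2%; Drug Q is higher overall.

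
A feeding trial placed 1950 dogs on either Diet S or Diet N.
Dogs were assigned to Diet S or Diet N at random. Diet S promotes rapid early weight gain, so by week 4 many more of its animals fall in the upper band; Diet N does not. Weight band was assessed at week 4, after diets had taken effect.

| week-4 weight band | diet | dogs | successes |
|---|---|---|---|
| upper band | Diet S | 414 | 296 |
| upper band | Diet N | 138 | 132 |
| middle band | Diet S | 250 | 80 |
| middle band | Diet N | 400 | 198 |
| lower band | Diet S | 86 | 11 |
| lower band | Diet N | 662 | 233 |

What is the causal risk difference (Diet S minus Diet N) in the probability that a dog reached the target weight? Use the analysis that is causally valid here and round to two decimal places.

Week-4 weight band lies on the pathway diet → week-4 weight band → outcome, so adjusting for it blocks the indirect effect. For the total causal effect of diet, use the unadjusted pooled rates.
The causal difference is the pooled difference: 0.516 − 0.469 = +0.047.

+0.05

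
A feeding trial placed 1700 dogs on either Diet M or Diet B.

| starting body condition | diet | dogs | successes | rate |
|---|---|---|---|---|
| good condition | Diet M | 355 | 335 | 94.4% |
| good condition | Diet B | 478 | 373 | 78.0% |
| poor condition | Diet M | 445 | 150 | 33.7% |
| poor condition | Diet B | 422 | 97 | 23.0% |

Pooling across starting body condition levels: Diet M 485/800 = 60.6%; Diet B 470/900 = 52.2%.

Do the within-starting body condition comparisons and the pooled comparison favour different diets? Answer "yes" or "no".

no

Within each starting body condition level (good condition 94.4% vs 78.0%; poor condition 33.7% vs 23.0%), Diet M has the higher rate every time. Pooled: 60.6% vs 52.2% — Diet M has the higher rate overall. They agree.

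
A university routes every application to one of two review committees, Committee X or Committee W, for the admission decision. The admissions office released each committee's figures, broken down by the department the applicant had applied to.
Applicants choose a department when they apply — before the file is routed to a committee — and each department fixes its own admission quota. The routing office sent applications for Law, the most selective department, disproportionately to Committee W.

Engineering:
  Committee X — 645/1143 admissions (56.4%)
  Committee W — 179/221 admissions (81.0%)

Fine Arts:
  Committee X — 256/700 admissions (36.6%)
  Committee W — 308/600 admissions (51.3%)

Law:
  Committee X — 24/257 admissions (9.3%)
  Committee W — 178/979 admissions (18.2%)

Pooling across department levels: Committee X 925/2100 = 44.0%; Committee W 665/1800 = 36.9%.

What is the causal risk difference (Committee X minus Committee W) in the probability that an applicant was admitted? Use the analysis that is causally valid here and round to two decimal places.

-0.16

The stratified and pooled comparisons disagree (Committee W wins within each department; Committee X wins overall), so the answer turns on the causal role of department.
Department differs across review committees for reasons unrelated to any effect of the review committee itself, and it separately predicts the outcome — a classic confounder. We must compare within department levels.
Adjusting over the population distribution of department: 0.350·(0.564−0.810) + 0.333·(0.366−0.513) + 0.317·(0.093−0.182) = -0.163.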